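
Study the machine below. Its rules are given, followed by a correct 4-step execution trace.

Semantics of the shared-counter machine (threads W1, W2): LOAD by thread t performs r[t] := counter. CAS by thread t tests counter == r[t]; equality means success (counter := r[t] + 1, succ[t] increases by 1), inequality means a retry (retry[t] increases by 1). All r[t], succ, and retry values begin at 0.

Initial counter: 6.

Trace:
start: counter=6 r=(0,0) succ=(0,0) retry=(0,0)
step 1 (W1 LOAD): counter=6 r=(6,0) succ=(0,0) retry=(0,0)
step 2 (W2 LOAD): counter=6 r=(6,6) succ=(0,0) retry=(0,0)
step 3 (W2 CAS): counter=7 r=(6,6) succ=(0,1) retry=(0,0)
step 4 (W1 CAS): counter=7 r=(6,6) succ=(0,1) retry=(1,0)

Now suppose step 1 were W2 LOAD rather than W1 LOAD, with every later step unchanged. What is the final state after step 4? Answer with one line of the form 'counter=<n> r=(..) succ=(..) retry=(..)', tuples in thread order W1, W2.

(re-executing from step 1 with the substitution; state before step 1: counter=6 r=(0,0) succ=(0,0) retry=(0,0))
step 1 (W2 LOAD): counter=6 r=(0,6) succ=(0,0) retry=(0,0)
step 2 (W2 LOAD): counter=6 r=(0,6) succ=(0,0) retry=(0,0)
step 3 (W2 CAS): counter=7 r=(0,6) succ=(0,1) retry=(0,0)
step 4 (W1 CAS): counter=7 r=(0,6) succ=(0,1) retry=(1,0)

counter=7 r=(0,6) succ=(0,1) retry=(1,0)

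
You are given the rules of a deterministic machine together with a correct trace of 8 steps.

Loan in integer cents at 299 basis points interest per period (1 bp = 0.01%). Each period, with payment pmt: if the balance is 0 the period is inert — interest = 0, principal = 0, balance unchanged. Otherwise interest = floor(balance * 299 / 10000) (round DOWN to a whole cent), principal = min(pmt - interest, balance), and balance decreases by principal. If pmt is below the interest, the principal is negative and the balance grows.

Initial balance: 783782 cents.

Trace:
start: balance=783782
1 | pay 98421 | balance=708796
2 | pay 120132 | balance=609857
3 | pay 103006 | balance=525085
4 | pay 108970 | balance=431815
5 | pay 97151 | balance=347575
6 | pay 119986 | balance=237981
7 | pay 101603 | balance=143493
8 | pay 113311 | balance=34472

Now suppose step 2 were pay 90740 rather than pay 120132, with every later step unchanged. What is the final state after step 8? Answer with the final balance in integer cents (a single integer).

69547

(re-executing from step 2 with the substitution; state before step 2: balance=708796)
2 | pay 90740 | balance=639249
3 | pay 103006 | balance=555356
4 | pay 108970 | balance=462991
5 | pay 97151 | balance=379683
6 | pay 119986 | balance=271049
7 | pay 101603 | balance=177550
8 | pay 113311 | balance=69547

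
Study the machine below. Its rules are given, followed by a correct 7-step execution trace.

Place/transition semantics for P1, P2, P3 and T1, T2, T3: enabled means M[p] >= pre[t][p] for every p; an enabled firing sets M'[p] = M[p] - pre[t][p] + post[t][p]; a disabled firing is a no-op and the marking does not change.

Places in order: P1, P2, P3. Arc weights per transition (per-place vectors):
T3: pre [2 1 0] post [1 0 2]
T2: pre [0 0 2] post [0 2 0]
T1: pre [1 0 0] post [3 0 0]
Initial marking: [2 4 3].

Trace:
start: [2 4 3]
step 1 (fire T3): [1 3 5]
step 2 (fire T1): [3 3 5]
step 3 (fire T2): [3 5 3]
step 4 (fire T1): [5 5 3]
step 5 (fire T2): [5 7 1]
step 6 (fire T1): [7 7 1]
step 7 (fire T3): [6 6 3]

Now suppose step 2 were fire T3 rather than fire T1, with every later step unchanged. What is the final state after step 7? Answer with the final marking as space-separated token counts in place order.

4 6 3

(re-executing from step 2 with the substitution; state before step 2: [1 3 5])
step 2 (fire T3): [1 3 5]
step 3 (fire T2): [1 5 3]
step 4 (fire T1): [3 5 3]
step 5 (fire T2): [3 7 1]
step 6 (fire T1): [5 7 1]
step 7 (fire T3): [4 6 3]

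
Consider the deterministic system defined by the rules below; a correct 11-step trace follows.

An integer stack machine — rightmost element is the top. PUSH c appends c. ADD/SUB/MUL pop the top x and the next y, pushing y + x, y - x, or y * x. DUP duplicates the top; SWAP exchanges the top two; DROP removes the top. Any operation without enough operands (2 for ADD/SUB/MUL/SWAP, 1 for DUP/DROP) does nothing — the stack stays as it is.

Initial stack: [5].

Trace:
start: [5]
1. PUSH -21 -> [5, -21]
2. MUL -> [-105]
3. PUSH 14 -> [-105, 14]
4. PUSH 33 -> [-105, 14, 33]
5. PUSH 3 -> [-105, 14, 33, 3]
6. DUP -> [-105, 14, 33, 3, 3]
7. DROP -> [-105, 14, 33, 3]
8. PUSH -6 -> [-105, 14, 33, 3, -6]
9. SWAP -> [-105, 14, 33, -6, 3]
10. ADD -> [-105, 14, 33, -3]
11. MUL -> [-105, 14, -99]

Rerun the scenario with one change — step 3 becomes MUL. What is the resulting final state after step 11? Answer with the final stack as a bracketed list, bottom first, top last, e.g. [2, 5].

(re-executing from step 3 with the substitution; state before step 3: [-105])
3. MUL -> [-105]
4. PUSH 33 -> [-105, 33]
5. PUSH 3 -> [-105, 33, 3]
6. DUP -> [-105, 33, 3, 3]
7. DROP -> [-105, 33, 3]
8. PUSH -6 -> [-105, 33, 3, -6]
9. SWAP -> [-105, 33, -6, 3]
10. ADD -> [-105, 33, -3]
11. MUL -> [-105, -99]

[-105, -99]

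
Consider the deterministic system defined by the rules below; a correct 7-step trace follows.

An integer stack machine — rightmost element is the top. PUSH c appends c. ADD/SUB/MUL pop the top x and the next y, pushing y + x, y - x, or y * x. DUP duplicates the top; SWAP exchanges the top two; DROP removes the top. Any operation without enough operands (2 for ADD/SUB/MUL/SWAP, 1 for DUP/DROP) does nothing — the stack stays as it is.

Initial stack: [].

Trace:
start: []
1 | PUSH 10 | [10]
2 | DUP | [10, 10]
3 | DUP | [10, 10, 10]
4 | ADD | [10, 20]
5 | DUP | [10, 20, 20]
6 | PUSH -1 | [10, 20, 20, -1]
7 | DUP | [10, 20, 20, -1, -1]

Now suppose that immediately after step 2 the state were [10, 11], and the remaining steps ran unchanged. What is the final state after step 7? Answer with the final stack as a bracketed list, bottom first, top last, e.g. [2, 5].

[10, 22, 22, -1, -1]

state after step 2 := [10, 11]
3 | DUP | [10, 11, 11]
4 | ADD | [10, 22]
5 | DUP | [10, 22, 22]
6 | PUSH -1 | [10, 22, 22, -1]
7 | DUP | [10, 22, 22, -1, -1]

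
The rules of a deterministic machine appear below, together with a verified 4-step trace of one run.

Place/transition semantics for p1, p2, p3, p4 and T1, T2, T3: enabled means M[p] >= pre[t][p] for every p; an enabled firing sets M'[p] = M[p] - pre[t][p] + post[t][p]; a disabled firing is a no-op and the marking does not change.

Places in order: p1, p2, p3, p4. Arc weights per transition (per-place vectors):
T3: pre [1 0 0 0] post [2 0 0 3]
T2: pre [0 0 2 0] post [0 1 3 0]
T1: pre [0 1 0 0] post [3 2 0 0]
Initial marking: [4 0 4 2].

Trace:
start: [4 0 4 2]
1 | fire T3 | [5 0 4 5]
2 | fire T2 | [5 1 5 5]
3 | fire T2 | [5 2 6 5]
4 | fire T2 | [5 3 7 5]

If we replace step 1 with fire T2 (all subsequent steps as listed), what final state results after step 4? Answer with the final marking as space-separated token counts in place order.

(re-executing from step 1 with the substitution; state before step 1: [4 0 4 2])
1 | fire T2 | [4 1 5 2]
2 | fire T2 | [4 2 6 2]
3 | fire T2 | [4 3 7 2]
4 | fire T2 | [4 4 8 2]

4 4 8 2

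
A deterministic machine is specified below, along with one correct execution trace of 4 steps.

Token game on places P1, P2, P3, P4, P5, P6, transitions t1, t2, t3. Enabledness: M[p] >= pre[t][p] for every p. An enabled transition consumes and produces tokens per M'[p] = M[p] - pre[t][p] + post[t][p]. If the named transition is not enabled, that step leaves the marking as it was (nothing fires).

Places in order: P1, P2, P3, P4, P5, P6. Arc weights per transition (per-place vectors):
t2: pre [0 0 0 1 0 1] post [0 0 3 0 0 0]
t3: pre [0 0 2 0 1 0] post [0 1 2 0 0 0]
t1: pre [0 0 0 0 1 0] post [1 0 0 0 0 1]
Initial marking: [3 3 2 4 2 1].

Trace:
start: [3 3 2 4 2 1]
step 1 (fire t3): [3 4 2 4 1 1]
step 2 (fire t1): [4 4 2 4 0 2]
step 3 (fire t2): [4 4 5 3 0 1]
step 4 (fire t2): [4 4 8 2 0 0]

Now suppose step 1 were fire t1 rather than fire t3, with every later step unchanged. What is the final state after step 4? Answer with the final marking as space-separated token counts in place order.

(re-executing from step 1 with the substitution; state before step 1: [3 3 2 4 2 1])
step 1 (fire t1): [4 3 2 4 1 2]
step 2 (fire t1): [5 3 2 4 0 3]
step 3 (fire t2): [5 3 5 3 0 2]
step 4 (fire t2): [5 3 8 2 0 1]

5 3 8 2 0 1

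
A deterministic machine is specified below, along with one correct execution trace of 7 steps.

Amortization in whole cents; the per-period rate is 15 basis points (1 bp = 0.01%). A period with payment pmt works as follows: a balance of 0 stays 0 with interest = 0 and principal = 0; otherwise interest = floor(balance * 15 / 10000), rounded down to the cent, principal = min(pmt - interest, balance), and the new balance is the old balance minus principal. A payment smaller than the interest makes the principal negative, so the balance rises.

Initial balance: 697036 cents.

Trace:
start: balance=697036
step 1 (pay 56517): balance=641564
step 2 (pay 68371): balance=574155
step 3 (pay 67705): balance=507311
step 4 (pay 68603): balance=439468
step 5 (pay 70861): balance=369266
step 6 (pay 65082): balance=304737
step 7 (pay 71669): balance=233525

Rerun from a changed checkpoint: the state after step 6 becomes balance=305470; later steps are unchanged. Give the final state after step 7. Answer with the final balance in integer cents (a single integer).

state after step 6 := balance=305470
step 7 (pay 71669): balance=234259

234259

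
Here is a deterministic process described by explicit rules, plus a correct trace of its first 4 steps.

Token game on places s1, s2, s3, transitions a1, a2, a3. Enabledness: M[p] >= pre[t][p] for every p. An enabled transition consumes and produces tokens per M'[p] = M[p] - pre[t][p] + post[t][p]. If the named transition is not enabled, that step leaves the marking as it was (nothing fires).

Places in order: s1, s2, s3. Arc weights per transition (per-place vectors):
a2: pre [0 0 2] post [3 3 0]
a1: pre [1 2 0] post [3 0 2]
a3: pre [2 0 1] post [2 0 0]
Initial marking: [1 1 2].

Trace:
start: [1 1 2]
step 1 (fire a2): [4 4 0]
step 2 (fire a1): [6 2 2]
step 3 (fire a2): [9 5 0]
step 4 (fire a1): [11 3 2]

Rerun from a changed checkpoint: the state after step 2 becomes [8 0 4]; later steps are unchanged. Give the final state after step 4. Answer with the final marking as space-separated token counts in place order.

state after step 2 := [8 0 4]
step 3 (fire a2): [11 3 2]
step 4 (fire a1): [13 1 4]

13 1 4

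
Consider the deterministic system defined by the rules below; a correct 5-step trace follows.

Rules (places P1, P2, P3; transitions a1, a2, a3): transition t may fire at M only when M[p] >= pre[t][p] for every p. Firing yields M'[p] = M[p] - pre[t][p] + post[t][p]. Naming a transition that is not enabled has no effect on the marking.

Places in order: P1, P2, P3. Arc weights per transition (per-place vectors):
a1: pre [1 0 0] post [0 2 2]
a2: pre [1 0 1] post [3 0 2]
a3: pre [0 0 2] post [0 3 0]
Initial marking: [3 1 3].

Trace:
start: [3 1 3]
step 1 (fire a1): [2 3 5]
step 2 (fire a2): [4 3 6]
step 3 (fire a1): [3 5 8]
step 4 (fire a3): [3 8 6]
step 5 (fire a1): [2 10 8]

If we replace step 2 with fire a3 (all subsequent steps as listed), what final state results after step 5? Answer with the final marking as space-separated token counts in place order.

0 13 5

(re-executing from step 2 with the substitution; state before step 2: [2 3 5])
step 2 (fire a3): [2 6 3]
step 3 (fire a1): [1 8 5]
step 4 (fire a3): [1 11 3]
step 5 (fire a1): [0 13 5]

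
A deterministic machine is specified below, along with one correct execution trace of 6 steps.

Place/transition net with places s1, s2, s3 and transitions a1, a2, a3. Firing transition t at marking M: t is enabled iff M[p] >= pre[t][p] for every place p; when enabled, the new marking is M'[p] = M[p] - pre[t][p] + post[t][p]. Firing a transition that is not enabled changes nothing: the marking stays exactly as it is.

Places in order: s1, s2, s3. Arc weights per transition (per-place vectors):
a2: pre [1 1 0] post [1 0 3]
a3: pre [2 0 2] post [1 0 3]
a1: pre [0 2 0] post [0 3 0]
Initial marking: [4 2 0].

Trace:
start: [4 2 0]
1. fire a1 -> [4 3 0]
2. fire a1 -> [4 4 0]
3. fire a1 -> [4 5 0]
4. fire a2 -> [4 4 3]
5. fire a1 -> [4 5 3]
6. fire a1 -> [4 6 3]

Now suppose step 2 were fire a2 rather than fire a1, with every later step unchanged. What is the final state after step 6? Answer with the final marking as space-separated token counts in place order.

4 4 6

(re-executing from step 2 with the substitution; state before step 2: [4 3 0])
2. fire a2 -> [4 2 3]
3. fire a1 -> [4 3 3]
4. fire a2 -> [4 2 6]
5. fire a1 -> [4 3 6]
6. fire a1 -> [4 4 6]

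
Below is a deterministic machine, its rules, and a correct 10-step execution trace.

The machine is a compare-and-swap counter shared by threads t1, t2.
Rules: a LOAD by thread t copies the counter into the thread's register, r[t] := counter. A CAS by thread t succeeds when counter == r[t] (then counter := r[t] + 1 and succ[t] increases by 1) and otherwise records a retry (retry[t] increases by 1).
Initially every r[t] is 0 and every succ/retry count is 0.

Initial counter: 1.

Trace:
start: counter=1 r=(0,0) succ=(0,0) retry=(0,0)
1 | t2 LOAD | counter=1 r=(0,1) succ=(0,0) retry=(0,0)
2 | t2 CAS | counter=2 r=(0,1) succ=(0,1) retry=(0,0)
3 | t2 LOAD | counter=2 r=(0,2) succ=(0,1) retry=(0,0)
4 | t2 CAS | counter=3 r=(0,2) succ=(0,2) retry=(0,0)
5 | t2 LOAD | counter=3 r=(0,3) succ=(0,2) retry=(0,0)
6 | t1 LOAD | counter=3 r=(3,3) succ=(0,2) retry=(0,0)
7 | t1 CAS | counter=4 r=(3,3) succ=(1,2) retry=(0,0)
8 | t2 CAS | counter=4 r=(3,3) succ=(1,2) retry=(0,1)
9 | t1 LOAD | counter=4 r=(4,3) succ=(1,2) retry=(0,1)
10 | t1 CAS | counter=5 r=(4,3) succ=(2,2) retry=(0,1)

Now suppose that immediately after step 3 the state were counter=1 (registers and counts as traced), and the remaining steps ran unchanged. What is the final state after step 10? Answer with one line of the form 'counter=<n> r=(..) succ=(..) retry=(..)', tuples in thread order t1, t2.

state after step 3 := counter=1 r=(0,2) succ=(0,1) retry=(0,0)
4 | t2 CAS | counter=1 r=(0,2) succ=(0,1) retry=(0,1)
5 | t2 LOAD | counter=1 r=(0,1) succ=(0,1) retry=(0,1)
6 | t1 LOAD | counter=1 r=(1,1) succ=(0,1) retry=(0,1)
7 | t1 CAS | counter=2 r=(1,1) succ=(1,1) retry=(0,1)
8 | t2 CAS | counter=2 r=(1,1) succ=(1,1) retry=(0,2)
9 | t1 LOAD | counter=2 r=(2,1) succ=(1,1) retry=(0,2)
10 | t1 CAS | counter=3 r=(2,1) succ=(2,1) retry=(0,2)

counter=3 r=(2,1) succ=(2,1) retry=(0,2)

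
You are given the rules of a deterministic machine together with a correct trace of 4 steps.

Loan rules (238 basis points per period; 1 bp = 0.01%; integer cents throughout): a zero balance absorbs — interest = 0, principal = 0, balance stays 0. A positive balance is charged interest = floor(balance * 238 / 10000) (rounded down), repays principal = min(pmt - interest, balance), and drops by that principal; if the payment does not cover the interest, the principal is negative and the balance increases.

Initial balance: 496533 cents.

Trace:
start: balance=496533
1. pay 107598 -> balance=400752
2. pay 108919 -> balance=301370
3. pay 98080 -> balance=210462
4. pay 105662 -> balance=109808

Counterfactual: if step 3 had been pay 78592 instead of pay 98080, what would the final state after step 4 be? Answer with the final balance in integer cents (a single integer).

129760

(re-executing from step 3 with the substitution; state before step 3: balance=301370)
3. pay 78592 -> balance=229950
4. pay 105662 -> balance=129760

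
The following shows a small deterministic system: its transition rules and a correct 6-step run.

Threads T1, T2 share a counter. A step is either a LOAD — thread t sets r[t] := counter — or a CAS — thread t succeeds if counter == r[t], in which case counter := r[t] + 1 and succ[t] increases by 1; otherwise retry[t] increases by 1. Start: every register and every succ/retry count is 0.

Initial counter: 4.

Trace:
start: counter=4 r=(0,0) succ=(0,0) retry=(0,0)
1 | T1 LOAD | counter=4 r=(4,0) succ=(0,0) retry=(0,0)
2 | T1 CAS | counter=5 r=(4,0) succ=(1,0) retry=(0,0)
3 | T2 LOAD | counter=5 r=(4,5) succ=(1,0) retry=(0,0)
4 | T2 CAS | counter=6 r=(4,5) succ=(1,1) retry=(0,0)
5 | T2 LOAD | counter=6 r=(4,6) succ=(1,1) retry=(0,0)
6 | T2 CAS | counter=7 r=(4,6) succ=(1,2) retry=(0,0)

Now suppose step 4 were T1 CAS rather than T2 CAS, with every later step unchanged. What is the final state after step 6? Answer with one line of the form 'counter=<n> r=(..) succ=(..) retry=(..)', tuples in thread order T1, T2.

counter=6 r=(4,5) succ=(1,1) retry=(1,0)

(re-executing from step 4 with the substitution; state before step 4: counter=5 r=(4,5) succ=(1,0) retry=(0,0))
4 | T1 CAS | counter=5 r=(4,5) succ=(1,0) retry=(1,0)
5 | T2 LOAD | counter=5 r=(4,5) succ=(1,0) retry=(1,0)
6 | T2 CAS | counter=6 r=(4,5) succ=(1,1) retry=(1,0)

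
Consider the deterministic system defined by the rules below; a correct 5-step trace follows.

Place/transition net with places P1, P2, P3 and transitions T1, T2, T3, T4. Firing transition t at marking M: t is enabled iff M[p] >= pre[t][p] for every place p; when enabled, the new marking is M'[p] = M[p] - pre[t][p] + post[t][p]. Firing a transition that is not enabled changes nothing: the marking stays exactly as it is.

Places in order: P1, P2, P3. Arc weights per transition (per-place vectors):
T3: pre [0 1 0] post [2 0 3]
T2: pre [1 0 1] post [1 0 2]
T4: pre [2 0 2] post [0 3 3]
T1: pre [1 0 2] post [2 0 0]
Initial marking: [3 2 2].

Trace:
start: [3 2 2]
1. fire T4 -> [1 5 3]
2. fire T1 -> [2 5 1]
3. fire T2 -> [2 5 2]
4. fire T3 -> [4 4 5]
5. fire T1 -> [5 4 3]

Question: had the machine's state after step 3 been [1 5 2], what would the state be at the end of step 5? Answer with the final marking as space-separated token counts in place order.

4 4 3

state after step 3 := [1 5 2]
4. fire T3 -> [3 4 5]
5. fire T1 -> [4 4 3]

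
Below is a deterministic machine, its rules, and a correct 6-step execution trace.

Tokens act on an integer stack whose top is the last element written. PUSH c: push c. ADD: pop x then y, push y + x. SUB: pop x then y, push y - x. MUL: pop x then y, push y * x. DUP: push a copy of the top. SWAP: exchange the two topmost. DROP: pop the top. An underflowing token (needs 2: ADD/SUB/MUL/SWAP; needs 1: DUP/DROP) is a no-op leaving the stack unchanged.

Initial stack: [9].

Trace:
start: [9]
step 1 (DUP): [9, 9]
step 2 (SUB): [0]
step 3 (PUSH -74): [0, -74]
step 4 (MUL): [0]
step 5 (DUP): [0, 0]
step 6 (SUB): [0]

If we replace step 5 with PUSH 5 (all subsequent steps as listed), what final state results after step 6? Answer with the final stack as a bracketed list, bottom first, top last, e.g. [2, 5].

(re-executing from step 5 with the substitution; state before step 5: [0])
step 5 (PUSH 5): [0, 5]
step 6 (SUB): [-5]

[-5]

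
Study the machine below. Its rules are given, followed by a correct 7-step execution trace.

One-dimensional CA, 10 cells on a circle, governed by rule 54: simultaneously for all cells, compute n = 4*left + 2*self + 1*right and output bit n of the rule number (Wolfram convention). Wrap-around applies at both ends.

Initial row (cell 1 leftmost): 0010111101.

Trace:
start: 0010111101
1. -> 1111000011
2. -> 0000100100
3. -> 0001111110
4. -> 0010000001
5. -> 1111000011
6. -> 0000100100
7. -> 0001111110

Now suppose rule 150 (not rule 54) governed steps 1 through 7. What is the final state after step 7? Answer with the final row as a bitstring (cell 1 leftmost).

1110011001

(re-executing steps 1..7 under rule 150; state before step 1: 0010111101)
1. -> 1110011001
2. -> 1101100110
3. -> 0000011000
4. -> 0000100100
5. -> 0001111110
6. -> 0010111101
7. -> 1110011001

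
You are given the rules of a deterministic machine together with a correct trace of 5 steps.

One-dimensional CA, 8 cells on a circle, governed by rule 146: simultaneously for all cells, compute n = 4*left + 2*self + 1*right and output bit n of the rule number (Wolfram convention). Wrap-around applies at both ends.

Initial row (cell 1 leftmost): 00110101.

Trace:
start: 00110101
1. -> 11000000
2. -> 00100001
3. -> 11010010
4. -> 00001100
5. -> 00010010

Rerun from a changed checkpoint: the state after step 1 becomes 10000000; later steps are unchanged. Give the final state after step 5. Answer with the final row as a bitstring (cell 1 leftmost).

state after step 1 := 10000000
2. -> 01000001
3. -> 00100010
4. -> 01010101
5. -> 00000000

00000000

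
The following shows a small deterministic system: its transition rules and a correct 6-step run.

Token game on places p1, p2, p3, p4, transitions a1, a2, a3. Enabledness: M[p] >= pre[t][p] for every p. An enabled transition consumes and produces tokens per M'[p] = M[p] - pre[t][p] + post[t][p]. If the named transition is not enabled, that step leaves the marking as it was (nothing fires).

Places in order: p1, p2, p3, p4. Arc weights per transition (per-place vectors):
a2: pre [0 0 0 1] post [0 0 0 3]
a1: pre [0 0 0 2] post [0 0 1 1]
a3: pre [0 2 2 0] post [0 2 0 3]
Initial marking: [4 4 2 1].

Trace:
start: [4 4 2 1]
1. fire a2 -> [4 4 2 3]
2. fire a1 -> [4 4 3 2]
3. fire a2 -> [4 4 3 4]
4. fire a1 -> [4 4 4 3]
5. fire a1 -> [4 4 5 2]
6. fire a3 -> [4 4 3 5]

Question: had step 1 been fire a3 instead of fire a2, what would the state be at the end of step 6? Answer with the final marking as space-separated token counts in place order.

(re-executing from step 1 with the substitution; state before step 1: [4 4 2 1])
1. fire a3 -> [4 4 0 4]
2. fire a1 -> [4 4 1 3]
3. fire a2 -> [4 4 1 5]
4. fire a1 -> [4 4 2 4]
5. fire a1 -> [4 4 3 3]
6. fire a3 -> [4 4 1 6]

4 4 1 6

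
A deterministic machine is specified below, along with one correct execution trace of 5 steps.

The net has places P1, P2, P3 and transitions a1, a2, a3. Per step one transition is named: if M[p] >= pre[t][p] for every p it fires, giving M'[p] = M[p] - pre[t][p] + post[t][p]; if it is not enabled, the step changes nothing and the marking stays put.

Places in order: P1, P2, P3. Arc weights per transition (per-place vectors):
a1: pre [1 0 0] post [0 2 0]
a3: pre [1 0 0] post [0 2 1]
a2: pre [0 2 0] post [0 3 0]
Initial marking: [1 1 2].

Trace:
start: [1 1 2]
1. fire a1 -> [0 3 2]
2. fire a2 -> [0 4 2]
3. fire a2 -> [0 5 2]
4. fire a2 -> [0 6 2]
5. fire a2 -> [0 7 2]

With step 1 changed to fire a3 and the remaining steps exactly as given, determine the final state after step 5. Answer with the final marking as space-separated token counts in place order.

(re-executing from step 1 with the substitution; state before step 1: [1 1 2])
1. fire a3 -> [0 3 3]
2. fire a2 -> [0 4 3]
3. fire a2 -> [0 5 3]
4. fire a2 -> [0 6 3]
5. fire a2 -> [0 7 3]

0 7 3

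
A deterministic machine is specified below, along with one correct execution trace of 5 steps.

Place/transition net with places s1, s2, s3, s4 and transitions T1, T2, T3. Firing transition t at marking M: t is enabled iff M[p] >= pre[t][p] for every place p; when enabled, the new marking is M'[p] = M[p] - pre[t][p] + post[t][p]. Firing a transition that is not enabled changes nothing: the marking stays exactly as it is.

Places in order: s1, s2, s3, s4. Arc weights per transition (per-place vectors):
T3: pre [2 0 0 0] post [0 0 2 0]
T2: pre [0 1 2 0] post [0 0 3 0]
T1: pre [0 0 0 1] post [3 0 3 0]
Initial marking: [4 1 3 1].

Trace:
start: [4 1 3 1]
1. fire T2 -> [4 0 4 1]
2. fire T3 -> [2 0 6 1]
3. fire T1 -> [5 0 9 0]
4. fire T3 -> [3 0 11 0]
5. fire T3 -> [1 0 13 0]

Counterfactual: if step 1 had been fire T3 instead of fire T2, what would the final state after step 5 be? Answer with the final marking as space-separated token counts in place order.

(re-executing from step 1 with the substitution; state before step 1: [4 1 3 1])
1. fire T3 -> [2 1 5 1]
2. fire T3 -> [0 1 7 1]
3. fire T1 -> [3 1 10 0]
4. fire T3 -> [1 1 12 0]
5. fire T3 -> [1 1 12 0]

1 1 12 0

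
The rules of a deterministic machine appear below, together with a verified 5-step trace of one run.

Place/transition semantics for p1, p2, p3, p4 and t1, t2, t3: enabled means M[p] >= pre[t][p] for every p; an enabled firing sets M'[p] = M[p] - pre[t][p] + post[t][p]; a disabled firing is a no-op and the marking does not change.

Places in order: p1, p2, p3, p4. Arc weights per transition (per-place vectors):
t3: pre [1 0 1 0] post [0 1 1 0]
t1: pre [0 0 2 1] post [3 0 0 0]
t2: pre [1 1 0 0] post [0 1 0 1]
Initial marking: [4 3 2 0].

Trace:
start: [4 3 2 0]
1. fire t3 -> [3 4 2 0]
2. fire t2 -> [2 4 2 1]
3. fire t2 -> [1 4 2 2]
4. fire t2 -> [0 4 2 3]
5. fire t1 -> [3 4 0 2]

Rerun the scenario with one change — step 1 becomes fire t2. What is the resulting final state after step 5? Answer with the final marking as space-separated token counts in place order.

3 3 0 3

(re-executing from step 1 with the substitution; state before step 1: [4 3 2 0])
1. fire t2 -> [3 3 2 1]
2. fire t2 -> [2 3 2 2]
3. fire t2 -> [1 3 2 3]
4. fire t2 -> [0 3 2 4]
5. fire t1 -> [3 3 0 3]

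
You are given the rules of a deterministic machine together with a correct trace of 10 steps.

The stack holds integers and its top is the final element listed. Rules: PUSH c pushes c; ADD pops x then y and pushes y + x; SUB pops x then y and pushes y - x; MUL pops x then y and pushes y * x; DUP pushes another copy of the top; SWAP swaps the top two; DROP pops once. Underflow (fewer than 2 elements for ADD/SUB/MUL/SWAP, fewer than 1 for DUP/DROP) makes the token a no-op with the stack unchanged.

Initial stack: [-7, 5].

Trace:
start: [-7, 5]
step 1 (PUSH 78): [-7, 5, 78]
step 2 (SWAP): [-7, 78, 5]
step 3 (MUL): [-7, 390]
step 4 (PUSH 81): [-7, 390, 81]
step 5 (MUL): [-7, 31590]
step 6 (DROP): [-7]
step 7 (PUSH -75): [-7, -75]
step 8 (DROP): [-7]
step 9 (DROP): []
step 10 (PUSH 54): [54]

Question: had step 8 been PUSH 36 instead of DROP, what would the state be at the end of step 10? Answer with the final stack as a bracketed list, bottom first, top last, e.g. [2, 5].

[-7, -75, 54]

(re-executing from step 8 with the substitution; state before step 8: [-7, -75])
step 8 (PUSH 36): [-7, -75, 36]
step 9 (DROP): [-7, -75]
step 10 (PUSH 54): [-7, -75, 54]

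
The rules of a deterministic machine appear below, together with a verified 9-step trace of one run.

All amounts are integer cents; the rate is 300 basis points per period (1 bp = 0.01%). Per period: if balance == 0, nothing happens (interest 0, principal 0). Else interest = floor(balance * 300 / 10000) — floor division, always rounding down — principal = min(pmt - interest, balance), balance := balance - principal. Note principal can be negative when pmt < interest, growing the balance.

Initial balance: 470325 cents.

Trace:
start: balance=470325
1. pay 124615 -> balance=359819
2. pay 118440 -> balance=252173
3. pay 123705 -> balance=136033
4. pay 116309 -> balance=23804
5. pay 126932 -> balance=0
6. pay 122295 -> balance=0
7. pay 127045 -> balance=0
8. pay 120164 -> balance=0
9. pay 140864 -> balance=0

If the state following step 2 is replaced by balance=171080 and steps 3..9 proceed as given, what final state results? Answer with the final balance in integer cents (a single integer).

0

state after step 2 := balance=171080
3. pay 123705 -> balance=52507
4. pay 116309 -> balance=0
5. pay 126932 -> balance=0
6. pay 122295 -> balance=0
7. pay 127045 -> balance=0
8. pay 120164 -> balance=0
9. pay 140864 -> balance=0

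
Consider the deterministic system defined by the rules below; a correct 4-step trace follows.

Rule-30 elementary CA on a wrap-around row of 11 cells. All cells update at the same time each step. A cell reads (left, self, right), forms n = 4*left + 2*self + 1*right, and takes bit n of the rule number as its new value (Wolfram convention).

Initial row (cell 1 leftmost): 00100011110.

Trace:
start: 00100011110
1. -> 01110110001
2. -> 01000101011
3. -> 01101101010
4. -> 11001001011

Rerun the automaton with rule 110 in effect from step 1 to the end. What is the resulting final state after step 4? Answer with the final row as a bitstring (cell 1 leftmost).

(re-executing steps 1..4 under rule 110; state before step 1: 00100011110)
1. -> 01100110010
2. -> 11101110110
3. -> 10111011111
4. -> 11101110000

11101110000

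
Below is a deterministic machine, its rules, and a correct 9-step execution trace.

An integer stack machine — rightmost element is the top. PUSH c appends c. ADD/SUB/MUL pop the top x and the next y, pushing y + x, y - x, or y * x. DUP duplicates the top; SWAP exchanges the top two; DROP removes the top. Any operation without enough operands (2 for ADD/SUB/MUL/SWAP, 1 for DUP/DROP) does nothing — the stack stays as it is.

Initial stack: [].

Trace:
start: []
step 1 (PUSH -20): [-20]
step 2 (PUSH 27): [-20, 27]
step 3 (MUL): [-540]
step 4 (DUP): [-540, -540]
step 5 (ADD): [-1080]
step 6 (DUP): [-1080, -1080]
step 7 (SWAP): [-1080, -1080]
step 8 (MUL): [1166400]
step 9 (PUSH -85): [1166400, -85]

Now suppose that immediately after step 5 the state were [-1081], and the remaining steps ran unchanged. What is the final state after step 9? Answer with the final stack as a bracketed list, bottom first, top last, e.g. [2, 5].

[1168561, -85]

state after step 5 := [-1081]
step 6 (DUP): [-1081, -1081]
step 7 (SWAP): [-1081, -1081]
step 8 (MUL): [1168561]
step 9 (PUSH -85): [1168561, -85]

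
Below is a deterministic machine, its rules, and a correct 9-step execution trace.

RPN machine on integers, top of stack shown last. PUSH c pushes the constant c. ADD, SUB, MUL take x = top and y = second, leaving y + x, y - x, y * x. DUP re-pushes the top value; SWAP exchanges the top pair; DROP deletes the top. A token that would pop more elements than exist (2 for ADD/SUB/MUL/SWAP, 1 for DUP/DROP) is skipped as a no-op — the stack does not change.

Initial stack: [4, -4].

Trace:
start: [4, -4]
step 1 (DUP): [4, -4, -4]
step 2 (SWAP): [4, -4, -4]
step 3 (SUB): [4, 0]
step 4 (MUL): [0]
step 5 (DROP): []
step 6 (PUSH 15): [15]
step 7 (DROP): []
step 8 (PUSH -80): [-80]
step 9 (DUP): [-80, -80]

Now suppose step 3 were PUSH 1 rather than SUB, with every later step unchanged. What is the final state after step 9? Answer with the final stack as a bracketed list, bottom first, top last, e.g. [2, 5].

[4, -4, -80, -80]

(re-executing from step 3 with the substitution; state before step 3: [4, -4, -4])
step 3 (PUSH 1): [4, -4, -4, 1]
step 4 (MUL): [4, -4, -4]
step 5 (DROP): [4, -4]
step 6 (PUSH 15): [4, -4, 15]
step 7 (DROP): [4, -4]
step 8 (PUSH -80): [4, -4, -80]
step 9 (DUP): [4, -4, -80, -80]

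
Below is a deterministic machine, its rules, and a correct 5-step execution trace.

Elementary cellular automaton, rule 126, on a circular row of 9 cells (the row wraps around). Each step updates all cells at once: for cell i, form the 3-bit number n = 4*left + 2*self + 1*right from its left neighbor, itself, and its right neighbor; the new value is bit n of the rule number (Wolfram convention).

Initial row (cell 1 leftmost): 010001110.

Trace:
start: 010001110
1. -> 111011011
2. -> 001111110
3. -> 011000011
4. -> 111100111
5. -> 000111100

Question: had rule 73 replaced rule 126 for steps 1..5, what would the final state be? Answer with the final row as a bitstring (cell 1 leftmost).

(re-executing steps 1..5 under rule 73; state before step 1: 010001110)
1. -> 000101010
2. -> 110000000
3. -> 110111110
4. -> 110100010
5. -> 110001000

110001000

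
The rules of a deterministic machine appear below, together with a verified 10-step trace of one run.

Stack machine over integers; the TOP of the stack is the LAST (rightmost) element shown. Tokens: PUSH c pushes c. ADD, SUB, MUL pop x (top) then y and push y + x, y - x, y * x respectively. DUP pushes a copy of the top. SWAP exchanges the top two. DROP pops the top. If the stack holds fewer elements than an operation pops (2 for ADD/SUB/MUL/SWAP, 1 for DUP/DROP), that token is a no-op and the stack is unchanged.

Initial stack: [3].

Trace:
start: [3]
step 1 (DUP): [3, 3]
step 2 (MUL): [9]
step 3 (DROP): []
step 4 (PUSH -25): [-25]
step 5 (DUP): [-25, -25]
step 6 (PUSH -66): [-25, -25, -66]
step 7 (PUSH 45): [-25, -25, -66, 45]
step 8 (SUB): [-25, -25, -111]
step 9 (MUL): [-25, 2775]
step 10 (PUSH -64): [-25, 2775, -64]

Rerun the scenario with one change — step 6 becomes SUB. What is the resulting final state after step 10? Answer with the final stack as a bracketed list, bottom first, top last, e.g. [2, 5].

[-45, -64]

(re-executing from step 6 with the substitution; state before step 6: [-25, -25])
step 6 (SUB): [0]
step 7 (PUSH 45): [0, 45]
step 8 (SUB): [-45]
step 9 (MUL): [-45]
step 10 (PUSH -64): [-45, -64]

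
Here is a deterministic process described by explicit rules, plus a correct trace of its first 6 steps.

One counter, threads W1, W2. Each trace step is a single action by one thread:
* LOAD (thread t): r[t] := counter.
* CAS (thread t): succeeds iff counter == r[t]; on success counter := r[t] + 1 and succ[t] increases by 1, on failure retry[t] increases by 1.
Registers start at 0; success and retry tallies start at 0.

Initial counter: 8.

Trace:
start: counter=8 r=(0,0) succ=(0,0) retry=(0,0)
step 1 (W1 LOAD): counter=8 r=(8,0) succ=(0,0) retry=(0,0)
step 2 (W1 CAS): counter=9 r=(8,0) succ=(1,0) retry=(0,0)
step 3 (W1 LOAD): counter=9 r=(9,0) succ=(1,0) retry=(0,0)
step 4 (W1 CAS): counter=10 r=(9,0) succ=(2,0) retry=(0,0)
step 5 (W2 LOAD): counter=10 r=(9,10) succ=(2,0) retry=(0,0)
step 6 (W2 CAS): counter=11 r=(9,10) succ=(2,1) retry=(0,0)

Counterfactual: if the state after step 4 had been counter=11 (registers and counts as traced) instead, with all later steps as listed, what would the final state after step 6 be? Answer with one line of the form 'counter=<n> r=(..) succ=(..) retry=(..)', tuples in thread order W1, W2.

state after step 4 := counter=11 r=(9,0) succ=(2,0) retry=(0,0)
step 5 (W2 LOAD): counter=11 r=(9,11) succ=(2,0) retry=(0,0)
step 6 (W2 CAS): counter=12 r=(9,11) succ=(2,1) retry=(0,0)

counter=12 r=(9,11) succ=(2,1) retry=(0,0)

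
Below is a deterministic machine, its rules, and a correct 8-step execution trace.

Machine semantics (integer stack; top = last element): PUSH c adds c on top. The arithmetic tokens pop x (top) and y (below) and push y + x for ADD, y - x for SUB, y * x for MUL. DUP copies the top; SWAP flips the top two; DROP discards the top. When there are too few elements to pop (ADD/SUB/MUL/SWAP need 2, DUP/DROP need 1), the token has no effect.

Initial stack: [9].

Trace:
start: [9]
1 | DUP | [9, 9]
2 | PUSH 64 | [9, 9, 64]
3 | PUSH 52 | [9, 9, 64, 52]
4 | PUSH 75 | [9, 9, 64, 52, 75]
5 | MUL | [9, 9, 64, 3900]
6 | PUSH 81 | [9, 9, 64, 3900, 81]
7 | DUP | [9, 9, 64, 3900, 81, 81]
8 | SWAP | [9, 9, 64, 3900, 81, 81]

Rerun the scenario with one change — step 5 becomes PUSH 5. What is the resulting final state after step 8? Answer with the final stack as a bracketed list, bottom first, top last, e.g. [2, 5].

[9, 9, 64, 52, 75, 5, 81, 81]

(re-executing from step 5 with the substitution; state before step 5: [9, 9, 64, 52, 75])
5 | PUSH 5 | [9, 9, 64, 52, 75, 5]
6 | PUSH 81 | [9, 9, 64, 52, 75, 5, 81]
7 | DUP | [9, 9, 64, 52, 75, 5, 81, 81]
8 | SWAP | [9, 9, 64, 52, 75, 5, 81, 81]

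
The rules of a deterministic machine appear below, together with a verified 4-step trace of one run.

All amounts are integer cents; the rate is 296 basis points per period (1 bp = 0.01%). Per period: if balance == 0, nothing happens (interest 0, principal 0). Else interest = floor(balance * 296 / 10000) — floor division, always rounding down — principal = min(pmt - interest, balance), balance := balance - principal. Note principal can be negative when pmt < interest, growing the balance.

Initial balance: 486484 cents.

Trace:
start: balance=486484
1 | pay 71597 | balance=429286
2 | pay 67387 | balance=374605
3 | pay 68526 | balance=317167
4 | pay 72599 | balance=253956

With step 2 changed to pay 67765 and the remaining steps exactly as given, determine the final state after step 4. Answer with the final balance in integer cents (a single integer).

(re-executing from step 2 with the substitution; state before step 2: balance=429286)
2 | pay 67765 | balance=374227
3 | pay 68526 | balance=316778
4 | pay 72599 | balance=253555

253555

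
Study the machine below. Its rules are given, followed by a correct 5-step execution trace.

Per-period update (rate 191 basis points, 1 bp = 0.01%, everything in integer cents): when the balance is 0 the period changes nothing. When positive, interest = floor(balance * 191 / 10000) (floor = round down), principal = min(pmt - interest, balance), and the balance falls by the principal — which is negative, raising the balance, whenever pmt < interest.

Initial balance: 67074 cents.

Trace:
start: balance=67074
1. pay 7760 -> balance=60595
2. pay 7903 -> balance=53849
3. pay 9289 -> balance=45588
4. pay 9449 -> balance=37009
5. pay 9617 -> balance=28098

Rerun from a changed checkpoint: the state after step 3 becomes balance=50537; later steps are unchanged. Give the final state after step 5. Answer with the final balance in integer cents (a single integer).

state after step 3 := balance=50537
4. pay 9449 -> balance=42053
5. pay 9617 -> balance=33239

33239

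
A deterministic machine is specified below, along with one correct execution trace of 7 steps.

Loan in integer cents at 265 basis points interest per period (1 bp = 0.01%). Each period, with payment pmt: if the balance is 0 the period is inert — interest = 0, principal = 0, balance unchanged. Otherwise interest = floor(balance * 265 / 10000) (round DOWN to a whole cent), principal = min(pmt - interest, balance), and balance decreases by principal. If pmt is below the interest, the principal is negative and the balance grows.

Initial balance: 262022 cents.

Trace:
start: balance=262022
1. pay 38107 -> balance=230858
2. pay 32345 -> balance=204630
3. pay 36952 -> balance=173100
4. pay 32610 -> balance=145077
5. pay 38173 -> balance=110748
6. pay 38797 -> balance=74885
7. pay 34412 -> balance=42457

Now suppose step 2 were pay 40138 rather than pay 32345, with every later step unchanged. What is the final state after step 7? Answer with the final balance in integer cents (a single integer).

(re-executing from step 2 with the substitution; state before step 2: balance=230858)
2. pay 40138 -> balance=196837
3. pay 36952 -> balance=165101
4. pay 32610 -> balance=136866
5. pay 38173 -> balance=102319
6. pay 38797 -> balance=66233
7. pay 34412 -> balance=33576

33576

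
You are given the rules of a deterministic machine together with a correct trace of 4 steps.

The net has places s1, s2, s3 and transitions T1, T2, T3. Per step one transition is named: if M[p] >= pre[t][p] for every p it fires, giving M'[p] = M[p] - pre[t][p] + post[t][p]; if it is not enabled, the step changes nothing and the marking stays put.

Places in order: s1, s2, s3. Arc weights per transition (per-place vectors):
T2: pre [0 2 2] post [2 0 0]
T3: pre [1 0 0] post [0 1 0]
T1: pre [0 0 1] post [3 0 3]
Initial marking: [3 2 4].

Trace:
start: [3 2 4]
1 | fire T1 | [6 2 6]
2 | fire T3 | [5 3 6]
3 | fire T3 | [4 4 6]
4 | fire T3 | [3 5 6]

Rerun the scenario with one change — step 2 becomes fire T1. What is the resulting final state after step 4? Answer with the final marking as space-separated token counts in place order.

(re-executing from step 2 with the substitution; state before step 2: [6 2 6])
2 | fire T1 | [9 2 8]
3 | fire T3 | [8 3 8]
4 | fire T3 | [7 4 8]

7 4 8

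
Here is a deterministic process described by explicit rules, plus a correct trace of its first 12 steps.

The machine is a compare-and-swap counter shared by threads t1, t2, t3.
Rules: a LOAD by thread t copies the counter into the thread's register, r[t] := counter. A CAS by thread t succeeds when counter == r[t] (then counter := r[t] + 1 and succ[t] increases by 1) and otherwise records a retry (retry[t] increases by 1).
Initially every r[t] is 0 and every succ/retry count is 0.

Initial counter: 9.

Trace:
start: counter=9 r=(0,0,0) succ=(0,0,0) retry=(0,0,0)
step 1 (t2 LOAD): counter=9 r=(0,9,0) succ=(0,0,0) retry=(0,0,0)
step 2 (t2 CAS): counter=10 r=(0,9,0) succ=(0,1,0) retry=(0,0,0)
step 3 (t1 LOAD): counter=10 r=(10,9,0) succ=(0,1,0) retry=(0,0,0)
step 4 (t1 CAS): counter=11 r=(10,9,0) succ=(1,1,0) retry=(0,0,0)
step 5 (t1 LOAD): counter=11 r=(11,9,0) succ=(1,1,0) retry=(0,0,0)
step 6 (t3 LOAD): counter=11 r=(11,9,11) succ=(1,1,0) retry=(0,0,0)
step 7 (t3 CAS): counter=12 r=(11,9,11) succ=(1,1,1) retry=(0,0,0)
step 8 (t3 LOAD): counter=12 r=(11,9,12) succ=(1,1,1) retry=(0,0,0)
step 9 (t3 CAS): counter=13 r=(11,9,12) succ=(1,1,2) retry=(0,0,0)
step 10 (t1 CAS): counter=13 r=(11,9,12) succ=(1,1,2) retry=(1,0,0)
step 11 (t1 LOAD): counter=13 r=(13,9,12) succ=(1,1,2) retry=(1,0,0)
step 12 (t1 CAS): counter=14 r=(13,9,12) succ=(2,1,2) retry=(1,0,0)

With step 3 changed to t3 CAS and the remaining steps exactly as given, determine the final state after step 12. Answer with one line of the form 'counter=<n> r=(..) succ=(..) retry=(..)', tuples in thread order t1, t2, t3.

(re-executing from step 3 with the substitution; state before step 3: counter=10 r=(0,9,0) succ=(0,1,0) retry=(0,0,0))
step 3 (t3 CAS): counter=10 r=(0,9,0) succ=(0,1,0) retry=(0,0,1)
step 4 (t1 CAS): counter=10 r=(0,9,0) succ=(0,1,0) retry=(1,0,1)
step 5 (t1 LOAD): counter=10 r=(10,9,0) succ=(0,1,0) retry=(1,0,1)
step 6 (t3 LOAD): counter=10 r=(10,9,10) succ=(0,1,0) retry=(1,0,1)
step 7 (t3 CAS): counter=11 r=(10,9,10) succ=(0,1,1) retry=(1,0,1)
step 8 (t3 LOAD): counter=11 r=(10,9,11) succ=(0,1,1) retry=(1,0,1)
step 9 (t3 CAS): counter=12 r=(10,9,11) succ=(0,1,2) retry=(1,0,1)
step 10 (t1 CAS): counter=12 r=(10,9,11) succ=(0,1,2) retry=(2,0,1)
step 11 (t1 LOAD): counter=12 r=(12,9,11) succ=(0,1,2) retry=(2,0,1)
step 12 (t1 CAS): counter=13 r=(12,9,11) succ=(1,1,2) retry=(2,0,1)

counter=13 r=(12,9,11) succ=(1,1,2) retry=(2,0,1)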